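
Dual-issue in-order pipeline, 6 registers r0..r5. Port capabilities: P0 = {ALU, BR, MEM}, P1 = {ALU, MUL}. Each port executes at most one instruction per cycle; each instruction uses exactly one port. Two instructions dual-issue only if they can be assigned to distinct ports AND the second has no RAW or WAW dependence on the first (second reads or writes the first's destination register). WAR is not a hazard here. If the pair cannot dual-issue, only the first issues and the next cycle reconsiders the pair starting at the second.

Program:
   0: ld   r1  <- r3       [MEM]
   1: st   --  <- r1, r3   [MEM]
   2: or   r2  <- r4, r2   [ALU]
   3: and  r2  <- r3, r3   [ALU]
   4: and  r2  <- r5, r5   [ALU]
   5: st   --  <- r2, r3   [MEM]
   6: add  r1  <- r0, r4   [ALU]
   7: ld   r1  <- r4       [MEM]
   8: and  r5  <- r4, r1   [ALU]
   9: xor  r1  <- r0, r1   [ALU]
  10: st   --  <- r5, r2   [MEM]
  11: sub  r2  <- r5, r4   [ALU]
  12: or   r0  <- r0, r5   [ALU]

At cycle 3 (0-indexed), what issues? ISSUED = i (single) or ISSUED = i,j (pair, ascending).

0. ld.MEM @i0  | no-port MEM/MEM
1. st.MEM+or.ALU @i1/i2  | 2-wide
2. and.ALU @i3  | WAW r2
3. and.ALU @i4  | RAW r2
4. st.MEM+add.ALU @i5/i6  | 2-wide
5. ld.MEM @i7  | RAW r1
6. and.ALU+xor.ALU @i8/i9  | 2-wide
7. st.MEM+sub.ALU @i10/i11  | 2-wide
8. or.ALU @i12  | tail

ISSUED = 4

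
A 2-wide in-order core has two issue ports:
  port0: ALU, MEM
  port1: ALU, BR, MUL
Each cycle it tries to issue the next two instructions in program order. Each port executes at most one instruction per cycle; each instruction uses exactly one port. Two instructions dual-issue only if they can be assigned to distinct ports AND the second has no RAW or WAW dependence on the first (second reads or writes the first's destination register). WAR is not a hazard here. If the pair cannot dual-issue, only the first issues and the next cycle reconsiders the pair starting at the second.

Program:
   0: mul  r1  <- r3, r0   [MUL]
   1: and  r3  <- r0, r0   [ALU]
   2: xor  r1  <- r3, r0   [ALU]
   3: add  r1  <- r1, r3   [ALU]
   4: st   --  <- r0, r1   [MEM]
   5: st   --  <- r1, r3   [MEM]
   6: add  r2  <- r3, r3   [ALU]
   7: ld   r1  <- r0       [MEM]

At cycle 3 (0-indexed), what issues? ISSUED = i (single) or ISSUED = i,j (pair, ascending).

c0: i0/i1 mul.MUL+and.ALU  pair
c1: i2 xor.ALU  RAW+WAW r1
c2: i3 add.ALU  RAW r1
c3: i4 st.MEM  no-port MEM/MEM
c4: i5/i6 st.MEM+add.ALU  pair
c5: i7 ld.MEM  tail

ISSUED = 4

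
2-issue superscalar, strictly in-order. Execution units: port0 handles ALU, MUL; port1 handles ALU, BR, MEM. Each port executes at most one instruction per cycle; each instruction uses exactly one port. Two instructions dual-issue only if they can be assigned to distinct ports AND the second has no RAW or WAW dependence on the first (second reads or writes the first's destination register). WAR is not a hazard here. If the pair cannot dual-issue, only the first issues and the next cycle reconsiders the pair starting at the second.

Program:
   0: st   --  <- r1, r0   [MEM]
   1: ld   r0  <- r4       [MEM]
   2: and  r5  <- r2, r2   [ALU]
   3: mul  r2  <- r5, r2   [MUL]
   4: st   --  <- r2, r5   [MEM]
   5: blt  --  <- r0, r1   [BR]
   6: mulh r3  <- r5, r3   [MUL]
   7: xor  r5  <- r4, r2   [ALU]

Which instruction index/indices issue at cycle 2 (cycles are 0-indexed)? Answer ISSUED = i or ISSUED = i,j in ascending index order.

0. st.MEM @i0  | no-port MEM/MEM
1. ld.MEM;and.ALU @i1/i2  | dual
2. mul.MUL @i3  | RAW r2
3. st.MEM @i4  | no-port MEM/BR
4. blt.BR;mulh.MUL @i5/i6  | dual
5. xor.ALU @i7  | tail

ISSUED = 3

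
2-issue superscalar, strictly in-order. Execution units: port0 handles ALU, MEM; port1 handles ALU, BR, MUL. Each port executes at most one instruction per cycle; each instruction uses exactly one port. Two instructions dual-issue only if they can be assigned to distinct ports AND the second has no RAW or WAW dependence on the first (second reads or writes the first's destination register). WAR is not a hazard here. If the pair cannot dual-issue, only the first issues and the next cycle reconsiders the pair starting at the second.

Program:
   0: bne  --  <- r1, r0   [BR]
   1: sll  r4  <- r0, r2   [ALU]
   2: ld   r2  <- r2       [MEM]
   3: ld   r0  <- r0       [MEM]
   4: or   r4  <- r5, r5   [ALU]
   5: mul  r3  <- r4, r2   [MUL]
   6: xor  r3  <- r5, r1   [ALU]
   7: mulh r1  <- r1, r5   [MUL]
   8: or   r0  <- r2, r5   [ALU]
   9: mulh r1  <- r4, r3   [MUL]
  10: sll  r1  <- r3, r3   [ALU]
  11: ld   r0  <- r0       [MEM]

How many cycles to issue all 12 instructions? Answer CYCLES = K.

c0: i0/i1 bne.BR/sll.ALU  2-wide
c1: i2 ld.MEM  no-port MEM/MEM
c2: i3/i4 ld.MEM/or.ALU  2-wide
c3: i5 mul.MUL  WAW r3
c4: i6/i7 xor.ALU/mulh.MUL  2-wide
c5: i8/i9 or.ALU/mulh.MUL  2-wide
c6: i10/i11 sll.ALU/ld.MEM  2-wide

CYCLES = 7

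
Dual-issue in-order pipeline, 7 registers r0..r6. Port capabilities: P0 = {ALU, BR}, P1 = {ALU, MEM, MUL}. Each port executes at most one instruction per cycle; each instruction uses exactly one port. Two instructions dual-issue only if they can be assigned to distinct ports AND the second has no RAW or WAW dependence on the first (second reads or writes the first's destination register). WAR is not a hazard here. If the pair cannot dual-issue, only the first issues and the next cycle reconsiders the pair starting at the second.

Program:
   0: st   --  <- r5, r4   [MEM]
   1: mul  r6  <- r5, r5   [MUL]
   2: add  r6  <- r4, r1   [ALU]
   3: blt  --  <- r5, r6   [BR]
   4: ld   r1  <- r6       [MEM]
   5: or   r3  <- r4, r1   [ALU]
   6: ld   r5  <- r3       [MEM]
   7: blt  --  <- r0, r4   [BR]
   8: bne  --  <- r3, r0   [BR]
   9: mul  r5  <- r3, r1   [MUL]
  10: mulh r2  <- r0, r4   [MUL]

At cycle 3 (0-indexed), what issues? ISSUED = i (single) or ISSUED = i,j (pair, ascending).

#0 head=0: st.MEM i0 no-port MEM/MUL
#1 head=1: mul.MUL i1 WAW r6
#2 head=2: add.ALU i2 RAW r6
#3 head=3: blt.BR ld.MEM i3+i4 pair
#4 head=5: or.ALU i5 RAW r3
#5 head=6: ld.MEM blt.BR i6+i7 pair
#6 head=8: bne.BR mul.MUL i8+i9 pair
#7 head=10: mulh.MUL i10 tail

ISSUED = 3,4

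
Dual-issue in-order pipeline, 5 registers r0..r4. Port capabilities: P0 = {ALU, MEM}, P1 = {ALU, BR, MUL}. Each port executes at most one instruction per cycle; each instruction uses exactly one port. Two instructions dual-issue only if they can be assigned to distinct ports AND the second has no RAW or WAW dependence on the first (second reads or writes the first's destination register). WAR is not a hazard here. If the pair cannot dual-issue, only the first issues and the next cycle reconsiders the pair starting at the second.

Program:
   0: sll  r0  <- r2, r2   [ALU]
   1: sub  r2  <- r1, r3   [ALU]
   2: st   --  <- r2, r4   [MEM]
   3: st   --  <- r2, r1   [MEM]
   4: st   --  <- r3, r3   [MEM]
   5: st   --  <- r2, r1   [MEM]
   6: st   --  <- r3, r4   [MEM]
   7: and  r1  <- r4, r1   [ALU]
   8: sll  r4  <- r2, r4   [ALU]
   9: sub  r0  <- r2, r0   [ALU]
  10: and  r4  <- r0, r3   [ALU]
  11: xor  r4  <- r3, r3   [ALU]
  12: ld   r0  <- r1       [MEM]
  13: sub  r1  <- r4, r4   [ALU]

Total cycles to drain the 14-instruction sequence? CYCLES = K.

CYCLES = 10

#0 head=0: sll.ALU/sub.ALU i0&i1 2-wide
#1 head=2: st.MEM i2 no-port MEM/MEM
#2 head=3: st.MEM i3 no-port MEM/MEM
#3 head=4: st.MEM i4 no-port MEM/MEM
#4 head=5: st.MEM i5 no-port MEM/MEM
#5 head=6: st.MEM/and.ALU i6&i7 2-wide
#6 head=8: sll.ALU/sub.ALU i8&i9 2-wide
#7 head=10: and.ALU i10 WAW r4
#8 head=11: xor.ALU/ld.MEM i11&i12 2-wide
#9 head=13: sub.ALU i13 tail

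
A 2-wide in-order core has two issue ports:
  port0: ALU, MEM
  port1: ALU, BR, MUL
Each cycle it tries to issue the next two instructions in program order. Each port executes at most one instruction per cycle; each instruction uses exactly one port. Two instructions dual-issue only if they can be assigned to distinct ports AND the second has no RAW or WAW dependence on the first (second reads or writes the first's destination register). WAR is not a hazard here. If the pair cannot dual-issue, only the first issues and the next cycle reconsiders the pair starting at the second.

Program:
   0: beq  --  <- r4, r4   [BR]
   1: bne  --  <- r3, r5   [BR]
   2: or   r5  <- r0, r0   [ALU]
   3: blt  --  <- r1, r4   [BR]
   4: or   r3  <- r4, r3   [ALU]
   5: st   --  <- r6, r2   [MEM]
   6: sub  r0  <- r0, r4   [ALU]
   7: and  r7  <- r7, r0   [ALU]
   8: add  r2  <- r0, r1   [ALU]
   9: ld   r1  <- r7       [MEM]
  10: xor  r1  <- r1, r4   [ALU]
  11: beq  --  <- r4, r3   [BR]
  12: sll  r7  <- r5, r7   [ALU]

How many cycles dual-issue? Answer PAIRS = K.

PAIRS = 5

[0] i0  beq.BR  -- no-port BR/BR
[1] i1+i2  bne.BR/or.ALU  -- dual
[2] i3+i4  blt.BR/or.ALU  -- dual
[3] i5+i6  st.MEM/sub.ALU  -- dual
[4] i7+i8  and.ALU/add.ALU  -- dual
[5] i9  ld.MEM  -- RAW+WAW r1
[6] i10+i11  xor.ALU/beq.BR  -- dual
[7] i12  sll.ALU  -- tail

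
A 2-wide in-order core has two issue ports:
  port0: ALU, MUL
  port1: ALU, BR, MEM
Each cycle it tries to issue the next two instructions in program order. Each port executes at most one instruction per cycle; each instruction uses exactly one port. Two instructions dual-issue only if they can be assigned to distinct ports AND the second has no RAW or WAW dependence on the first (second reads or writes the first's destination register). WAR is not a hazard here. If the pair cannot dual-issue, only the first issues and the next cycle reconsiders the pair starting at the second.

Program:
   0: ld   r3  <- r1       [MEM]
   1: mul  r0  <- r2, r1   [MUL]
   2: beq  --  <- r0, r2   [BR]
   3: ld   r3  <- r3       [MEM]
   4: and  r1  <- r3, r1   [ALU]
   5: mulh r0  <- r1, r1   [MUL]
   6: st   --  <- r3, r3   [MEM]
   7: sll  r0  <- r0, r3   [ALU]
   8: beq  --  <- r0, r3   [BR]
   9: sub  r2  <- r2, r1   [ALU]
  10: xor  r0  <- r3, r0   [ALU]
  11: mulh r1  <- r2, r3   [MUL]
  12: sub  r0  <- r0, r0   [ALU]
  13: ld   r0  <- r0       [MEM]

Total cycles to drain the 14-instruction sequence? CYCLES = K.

  cy0 -> i0/i1 (ld/mul) 2-wide
  cy1 -> i2 (beq) no-port BR/MEM
  cy2 -> i3 (ld) RAW r3
  cy3 -> i4 (and) RAW r1
  cy4 -> i5/i6 (mulh/st) 2-wide
  cy5 -> i7 (sll) RAW r0
  cy6 -> i8/i9 (beq/sub) 2-wide
  cy7 -> i10/i11 (xor/mulh) 2-wide
  cy8 -> i12 (sub) RAW+WAW r0
  cy9 -> i13 (ld) tail

CYCLES = 10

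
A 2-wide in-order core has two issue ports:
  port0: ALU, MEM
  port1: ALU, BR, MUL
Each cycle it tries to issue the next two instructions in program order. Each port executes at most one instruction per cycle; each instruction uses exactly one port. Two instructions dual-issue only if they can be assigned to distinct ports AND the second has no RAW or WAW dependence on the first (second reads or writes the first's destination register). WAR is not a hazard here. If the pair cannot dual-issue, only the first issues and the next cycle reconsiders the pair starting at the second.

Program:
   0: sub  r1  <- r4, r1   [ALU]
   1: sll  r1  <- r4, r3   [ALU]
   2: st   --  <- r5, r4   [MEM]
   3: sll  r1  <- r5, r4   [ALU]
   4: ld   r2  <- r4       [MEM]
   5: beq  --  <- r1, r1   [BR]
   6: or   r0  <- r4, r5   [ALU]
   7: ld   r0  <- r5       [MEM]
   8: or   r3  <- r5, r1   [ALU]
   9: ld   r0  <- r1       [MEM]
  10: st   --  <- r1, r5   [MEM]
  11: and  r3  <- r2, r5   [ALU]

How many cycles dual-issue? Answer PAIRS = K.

PAIRS = 5

#0 head=0: sub i0 WAW r1
#1 head=1: sll+st i1,i2 dual
#2 head=3: sll+ld i3,i4 dual
#3 head=5: beq+or i5,i6 dual
#4 head=7: ld+or i7,i8 dual
#5 head=9: ld i9 no-port MEM/MEM
#6 head=10: st+and i10,i11 dual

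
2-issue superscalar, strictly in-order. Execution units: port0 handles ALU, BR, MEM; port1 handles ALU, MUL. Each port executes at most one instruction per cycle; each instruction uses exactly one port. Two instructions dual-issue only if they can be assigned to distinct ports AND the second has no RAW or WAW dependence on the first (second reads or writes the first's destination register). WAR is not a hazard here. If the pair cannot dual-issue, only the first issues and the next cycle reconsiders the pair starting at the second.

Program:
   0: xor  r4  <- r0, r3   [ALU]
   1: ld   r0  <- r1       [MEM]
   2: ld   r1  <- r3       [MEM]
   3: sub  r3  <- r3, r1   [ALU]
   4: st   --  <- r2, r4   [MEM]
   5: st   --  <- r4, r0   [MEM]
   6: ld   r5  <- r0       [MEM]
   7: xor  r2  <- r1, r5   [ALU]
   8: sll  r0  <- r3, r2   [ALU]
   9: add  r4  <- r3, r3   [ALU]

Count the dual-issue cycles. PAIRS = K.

PAIRS = 3

#0 head=0: xor;ld i0&i1 pair
#1 head=2: ld i2 RAW r1
#2 head=3: sub;st i3&i4 pair
#3 head=5: st i5 no-port MEM/MEM
#4 head=6: ld i6 RAW r5
#5 head=7: xor i7 RAW r2
#6 head=8: sll;add i8&i9 pair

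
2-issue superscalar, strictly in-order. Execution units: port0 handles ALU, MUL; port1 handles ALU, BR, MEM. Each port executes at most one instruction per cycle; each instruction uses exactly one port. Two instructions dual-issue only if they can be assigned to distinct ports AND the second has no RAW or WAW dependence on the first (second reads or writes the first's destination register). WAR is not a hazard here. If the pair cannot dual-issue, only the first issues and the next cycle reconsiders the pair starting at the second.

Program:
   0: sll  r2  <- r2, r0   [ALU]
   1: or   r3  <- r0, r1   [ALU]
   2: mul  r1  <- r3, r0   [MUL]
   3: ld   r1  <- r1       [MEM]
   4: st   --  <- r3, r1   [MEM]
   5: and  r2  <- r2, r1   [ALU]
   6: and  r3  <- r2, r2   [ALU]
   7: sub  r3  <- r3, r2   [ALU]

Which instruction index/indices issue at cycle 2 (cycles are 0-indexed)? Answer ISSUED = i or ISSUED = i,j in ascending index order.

ISSUED = 3

#0 head=0: sll+or i0+i1 2-wide
#1 head=2: mul i2 RAW+WAW r1
#2 head=3: ld i3 no-port MEM/MEM
#3 head=4: st+and i4+i5 2-wide
#4 head=6: and i6 RAW+WAW r3
#5 head=7: sub i7 tail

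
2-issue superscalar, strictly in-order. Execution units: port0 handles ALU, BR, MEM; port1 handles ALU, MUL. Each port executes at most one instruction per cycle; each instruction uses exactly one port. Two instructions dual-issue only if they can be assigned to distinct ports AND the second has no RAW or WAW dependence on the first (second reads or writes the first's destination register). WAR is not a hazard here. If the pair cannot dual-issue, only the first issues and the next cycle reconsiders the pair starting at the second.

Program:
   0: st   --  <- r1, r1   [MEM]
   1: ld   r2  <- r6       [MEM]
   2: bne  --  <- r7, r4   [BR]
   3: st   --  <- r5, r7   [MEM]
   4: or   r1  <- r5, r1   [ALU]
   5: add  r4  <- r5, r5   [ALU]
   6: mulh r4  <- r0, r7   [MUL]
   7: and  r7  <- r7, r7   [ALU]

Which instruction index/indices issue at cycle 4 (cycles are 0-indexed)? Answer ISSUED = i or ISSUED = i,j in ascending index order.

ISSUED = 5

c0: i0 st  no-port MEM/MEM
c1: i1 ld  no-port MEM/BR
c2: i2 bne  no-port BR/MEM
c3: i3+i4 st;or  dual
c4: i5 add  WAW r4
c5: i6+i7 mulh;and  dual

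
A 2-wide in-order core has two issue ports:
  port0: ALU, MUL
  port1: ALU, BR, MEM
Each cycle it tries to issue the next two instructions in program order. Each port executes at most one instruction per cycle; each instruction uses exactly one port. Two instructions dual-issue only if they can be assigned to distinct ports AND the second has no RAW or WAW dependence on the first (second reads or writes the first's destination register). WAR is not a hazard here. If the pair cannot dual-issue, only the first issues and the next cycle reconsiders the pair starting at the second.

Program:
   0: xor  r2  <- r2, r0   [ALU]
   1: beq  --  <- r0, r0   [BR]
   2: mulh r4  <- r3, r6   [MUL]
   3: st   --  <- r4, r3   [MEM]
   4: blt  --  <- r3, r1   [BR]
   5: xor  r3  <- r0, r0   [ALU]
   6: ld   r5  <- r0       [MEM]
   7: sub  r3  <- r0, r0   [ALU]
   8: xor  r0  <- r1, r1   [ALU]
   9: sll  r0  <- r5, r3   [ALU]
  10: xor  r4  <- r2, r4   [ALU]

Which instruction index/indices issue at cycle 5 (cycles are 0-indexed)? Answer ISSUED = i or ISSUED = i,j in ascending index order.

ISSUED = 8

c0: i0&i1 xor beq  2-wide
c1: i2 mulh  RAW r4
c2: i3 st  no-port MEM/BR
c3: i4&i5 blt xor  2-wide
c4: i6&i7 ld sub  2-wide
c5: i8 xor  WAW r0
c6: i9&i10 sll xor  2-wide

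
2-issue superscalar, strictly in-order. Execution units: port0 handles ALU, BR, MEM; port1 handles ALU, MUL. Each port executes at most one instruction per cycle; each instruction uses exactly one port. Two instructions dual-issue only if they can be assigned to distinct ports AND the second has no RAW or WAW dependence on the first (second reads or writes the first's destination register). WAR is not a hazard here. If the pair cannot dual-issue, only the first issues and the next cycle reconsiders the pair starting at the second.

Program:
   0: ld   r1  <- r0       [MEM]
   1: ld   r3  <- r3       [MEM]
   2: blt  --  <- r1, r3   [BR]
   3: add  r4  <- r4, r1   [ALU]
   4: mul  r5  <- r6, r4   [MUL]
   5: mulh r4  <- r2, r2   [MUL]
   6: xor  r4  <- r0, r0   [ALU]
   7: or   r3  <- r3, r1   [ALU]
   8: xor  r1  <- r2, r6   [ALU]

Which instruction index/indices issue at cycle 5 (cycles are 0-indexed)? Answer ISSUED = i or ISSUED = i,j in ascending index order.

0. ld @i0  | no-port MEM/MEM
1. ld @i1  | no-port MEM/BR
2. blt;add @i2&i3  | pair
3. mul @i4  | no-port MUL/MUL
4. mulh @i5  | WAW r4
5. xor;or @i6&i7  | pair
6. xor @i8  | tail

ISSUED = 6,7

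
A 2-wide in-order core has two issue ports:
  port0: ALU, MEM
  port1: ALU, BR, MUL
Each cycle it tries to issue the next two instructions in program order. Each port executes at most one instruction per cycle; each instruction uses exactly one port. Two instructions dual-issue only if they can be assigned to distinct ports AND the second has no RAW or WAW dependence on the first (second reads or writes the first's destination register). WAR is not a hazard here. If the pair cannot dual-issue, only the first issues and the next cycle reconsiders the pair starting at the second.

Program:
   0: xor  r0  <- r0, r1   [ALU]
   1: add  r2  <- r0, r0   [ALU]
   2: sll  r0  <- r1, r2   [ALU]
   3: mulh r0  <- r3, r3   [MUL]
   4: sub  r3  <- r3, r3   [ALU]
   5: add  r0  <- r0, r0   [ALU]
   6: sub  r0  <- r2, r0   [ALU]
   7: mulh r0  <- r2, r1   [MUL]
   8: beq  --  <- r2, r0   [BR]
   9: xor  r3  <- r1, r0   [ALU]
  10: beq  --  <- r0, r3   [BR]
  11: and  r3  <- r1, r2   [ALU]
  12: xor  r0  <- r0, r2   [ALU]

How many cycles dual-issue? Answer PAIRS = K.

PAIRS = 3

  cy0 -> i0 (xor) RAW r0
  cy1 -> i1 (add) RAW r2
  cy2 -> i2 (sll) WAW r0
  cy3 -> i3&i4 (mulh/sub) pair
  cy4 -> i5 (add) RAW+WAW r0
  cy5 -> i6 (sub) WAW r0
  cy6 -> i7 (mulh) no-port MUL/BR
  cy7 -> i8&i9 (beq/xor) pair
  cy8 -> i10&i11 (beq/and) pair
  cy9 -> i12 (xor) tail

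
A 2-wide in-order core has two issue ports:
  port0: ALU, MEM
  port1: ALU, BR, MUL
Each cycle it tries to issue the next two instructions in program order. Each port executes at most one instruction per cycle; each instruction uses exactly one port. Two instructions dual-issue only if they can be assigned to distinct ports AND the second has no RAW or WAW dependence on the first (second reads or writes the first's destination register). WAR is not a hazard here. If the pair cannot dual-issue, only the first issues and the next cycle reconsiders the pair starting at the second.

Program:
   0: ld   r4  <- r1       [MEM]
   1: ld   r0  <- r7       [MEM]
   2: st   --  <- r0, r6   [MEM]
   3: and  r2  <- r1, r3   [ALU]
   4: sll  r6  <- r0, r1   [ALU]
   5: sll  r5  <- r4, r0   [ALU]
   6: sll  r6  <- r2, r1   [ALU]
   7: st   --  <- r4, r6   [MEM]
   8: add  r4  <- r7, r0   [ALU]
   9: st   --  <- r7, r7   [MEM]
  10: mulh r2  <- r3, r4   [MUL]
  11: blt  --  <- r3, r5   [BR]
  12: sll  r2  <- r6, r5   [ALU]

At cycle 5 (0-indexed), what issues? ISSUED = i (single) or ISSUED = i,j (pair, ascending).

0. ld.MEM @i0  | no-port MEM/MEM
1. ld.MEM @i1  | no-port MEM/MEM
2. st.MEM/and.ALU @i2/i3  | 2-wide
3. sll.ALU/sll.ALU @i4/i5  | 2-wide
4. sll.ALU @i6  | RAW r6
5. st.MEM/add.ALU @i7/i8  | 2-wide
6. st.MEM/mulh.MUL @i9/i10  | 2-wide
7. blt.BR/sll.ALU @i11/i12  | 2-wide

ISSUED = 7,8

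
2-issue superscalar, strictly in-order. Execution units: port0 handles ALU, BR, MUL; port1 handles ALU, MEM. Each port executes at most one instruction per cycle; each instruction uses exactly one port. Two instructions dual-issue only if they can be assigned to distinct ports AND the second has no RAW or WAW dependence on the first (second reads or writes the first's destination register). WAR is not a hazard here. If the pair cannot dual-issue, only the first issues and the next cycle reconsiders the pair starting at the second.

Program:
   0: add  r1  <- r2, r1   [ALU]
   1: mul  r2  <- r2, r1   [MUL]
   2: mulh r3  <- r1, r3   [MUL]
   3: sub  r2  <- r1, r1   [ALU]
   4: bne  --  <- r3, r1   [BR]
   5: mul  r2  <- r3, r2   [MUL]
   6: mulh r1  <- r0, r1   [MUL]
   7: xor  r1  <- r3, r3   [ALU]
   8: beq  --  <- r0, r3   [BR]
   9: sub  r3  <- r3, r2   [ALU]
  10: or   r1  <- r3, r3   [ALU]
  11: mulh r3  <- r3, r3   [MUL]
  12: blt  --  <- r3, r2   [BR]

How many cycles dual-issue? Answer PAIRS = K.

PAIRS = 3

t=0 i0:add.ALU ; RAW r1
t=1 i1:mul.MUL ; no-port MUL/MUL
t=2 i2/i3:mulh.MUL/sub.ALU ; dual
t=3 i4:bne.BR ; no-port BR/MUL
t=4 i5:mul.MUL ; no-port MUL/MUL
t=5 i6:mulh.MUL ; WAW r1
t=6 i7/i8:xor.ALU/beq.BR ; dual
t=7 i9:sub.ALU ; RAW r3
t=8 i10/i11:or.ALU/mulh.MUL ; dual
t=9 i12:blt.BR ; tail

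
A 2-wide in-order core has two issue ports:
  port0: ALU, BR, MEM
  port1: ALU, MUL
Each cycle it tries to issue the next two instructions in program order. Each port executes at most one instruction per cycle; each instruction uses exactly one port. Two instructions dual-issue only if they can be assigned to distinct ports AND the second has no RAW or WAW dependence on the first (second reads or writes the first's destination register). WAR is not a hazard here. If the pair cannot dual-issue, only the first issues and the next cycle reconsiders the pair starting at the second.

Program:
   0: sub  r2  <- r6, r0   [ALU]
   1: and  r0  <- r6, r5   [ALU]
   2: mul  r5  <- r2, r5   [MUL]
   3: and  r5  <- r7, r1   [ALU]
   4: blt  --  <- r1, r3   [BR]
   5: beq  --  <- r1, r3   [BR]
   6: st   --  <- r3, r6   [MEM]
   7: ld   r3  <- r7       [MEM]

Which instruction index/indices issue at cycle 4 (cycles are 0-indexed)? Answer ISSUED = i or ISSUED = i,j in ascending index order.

ISSUED = 6

c0: i0/i1 sub.ALU+and.ALU  pair
c1: i2 mul.MUL  WAW r5
c2: i3/i4 and.ALU+blt.BR  pair
c3: i5 beq.BR  no-port BR/MEM
c4: i6 st.MEM  no-port MEM/MEM
c5: i7 ld.MEM  tail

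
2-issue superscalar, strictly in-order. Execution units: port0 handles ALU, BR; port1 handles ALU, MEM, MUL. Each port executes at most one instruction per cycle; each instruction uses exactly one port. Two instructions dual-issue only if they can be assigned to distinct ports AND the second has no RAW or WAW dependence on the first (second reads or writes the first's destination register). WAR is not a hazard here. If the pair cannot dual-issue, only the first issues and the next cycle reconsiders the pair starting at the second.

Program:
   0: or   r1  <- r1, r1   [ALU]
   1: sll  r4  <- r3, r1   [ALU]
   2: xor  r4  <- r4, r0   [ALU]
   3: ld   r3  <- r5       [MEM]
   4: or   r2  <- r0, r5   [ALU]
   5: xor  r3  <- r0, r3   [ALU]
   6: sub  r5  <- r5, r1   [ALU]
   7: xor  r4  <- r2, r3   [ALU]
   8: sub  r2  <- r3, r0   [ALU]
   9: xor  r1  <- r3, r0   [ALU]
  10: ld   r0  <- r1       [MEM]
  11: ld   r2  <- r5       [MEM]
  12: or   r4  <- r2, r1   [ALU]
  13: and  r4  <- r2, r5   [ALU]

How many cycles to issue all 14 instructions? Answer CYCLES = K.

CYCLES = 10

t=0 i0:or.ALU ; RAW r1
t=1 i1:sll.ALU ; RAW+WAW r4
t=2 i2+i3:xor.ALU ld.MEM ; pair
t=3 i4+i5:or.ALU xor.ALU ; pair
t=4 i6+i7:sub.ALU xor.ALU ; pair
t=5 i8+i9:sub.ALU xor.ALU ; pair
t=6 i10:ld.MEM ; no-port MEM/MEM
t=7 i11:ld.MEM ; RAW r2
t=8 i12:or.ALU ; WAW r4
t=9 i13:and.ALU ; tail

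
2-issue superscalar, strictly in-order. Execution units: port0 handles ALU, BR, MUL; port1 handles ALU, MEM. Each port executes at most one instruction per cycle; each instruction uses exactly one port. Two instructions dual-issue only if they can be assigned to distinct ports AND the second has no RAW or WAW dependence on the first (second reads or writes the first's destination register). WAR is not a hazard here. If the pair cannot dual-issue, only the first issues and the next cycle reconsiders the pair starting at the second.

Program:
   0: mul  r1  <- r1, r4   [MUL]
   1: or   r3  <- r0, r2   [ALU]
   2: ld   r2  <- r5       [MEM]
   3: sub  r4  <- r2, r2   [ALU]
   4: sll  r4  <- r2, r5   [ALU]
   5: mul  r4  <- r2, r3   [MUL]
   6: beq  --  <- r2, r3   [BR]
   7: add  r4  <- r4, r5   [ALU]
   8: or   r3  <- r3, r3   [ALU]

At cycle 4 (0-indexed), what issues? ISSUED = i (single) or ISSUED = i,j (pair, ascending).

0. mul.MUL;or.ALU @i0/i1  | 2-wide
1. ld.MEM @i2  | RAW r2
2. sub.ALU @i3  | WAW r4
3. sll.ALU @i4  | WAW r4
4. mul.MUL @i5  | no-port MUL/BR
5. beq.BR;add.ALU @i6/i7  | 2-wide
6. or.ALU @i8  | tail

ISSUED = 5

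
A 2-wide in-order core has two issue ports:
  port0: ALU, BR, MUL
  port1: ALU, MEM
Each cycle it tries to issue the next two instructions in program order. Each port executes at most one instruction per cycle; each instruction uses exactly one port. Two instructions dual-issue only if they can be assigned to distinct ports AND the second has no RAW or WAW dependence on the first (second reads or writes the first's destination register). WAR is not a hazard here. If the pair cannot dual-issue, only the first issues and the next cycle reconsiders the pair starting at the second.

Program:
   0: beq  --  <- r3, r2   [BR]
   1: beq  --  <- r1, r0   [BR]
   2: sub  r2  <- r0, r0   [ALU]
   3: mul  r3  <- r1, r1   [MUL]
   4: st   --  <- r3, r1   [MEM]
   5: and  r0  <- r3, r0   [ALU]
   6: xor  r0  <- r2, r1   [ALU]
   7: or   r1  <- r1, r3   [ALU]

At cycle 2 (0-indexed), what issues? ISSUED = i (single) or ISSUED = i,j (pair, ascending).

c0: i0 beq.BR  no-port BR/BR
c1: i1,i2 beq.BR;sub.ALU  2-wide
c2: i3 mul.MUL  RAW r3
c3: i4,i5 st.MEM;and.ALU  2-wide
c4: i6,i7 xor.ALU;or.ALU  2-wide

ISSUED = 3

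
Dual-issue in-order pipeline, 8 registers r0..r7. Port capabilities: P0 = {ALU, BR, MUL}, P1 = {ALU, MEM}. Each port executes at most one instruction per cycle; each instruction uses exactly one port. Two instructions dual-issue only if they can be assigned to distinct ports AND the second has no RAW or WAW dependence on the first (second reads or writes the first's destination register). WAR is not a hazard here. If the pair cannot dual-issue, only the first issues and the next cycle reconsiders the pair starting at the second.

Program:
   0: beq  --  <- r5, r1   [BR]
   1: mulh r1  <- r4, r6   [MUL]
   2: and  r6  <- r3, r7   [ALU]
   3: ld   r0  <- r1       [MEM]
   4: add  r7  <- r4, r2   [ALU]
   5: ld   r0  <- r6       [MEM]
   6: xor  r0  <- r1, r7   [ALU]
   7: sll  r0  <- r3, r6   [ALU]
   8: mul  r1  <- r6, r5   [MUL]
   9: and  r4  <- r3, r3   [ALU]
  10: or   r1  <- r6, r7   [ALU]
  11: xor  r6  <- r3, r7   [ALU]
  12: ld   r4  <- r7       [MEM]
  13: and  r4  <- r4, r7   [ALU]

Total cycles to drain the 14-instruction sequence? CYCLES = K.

CYCLES = 9

#0 head=0: beq.BR i0 no-port BR/MUL
#1 head=1: mulh.MUL+and.ALU i1,i2 pair
#2 head=3: ld.MEM+add.ALU i3,i4 pair
#3 head=5: ld.MEM i5 WAW r0
#4 head=6: xor.ALU i6 WAW r0
#5 head=7: sll.ALU+mul.MUL i7,i8 pair
#6 head=9: and.ALU+or.ALU i9,i10 pair
#7 head=11: xor.ALU+ld.MEM i11,i12 pair
#8 head=13: and.ALU i13 tail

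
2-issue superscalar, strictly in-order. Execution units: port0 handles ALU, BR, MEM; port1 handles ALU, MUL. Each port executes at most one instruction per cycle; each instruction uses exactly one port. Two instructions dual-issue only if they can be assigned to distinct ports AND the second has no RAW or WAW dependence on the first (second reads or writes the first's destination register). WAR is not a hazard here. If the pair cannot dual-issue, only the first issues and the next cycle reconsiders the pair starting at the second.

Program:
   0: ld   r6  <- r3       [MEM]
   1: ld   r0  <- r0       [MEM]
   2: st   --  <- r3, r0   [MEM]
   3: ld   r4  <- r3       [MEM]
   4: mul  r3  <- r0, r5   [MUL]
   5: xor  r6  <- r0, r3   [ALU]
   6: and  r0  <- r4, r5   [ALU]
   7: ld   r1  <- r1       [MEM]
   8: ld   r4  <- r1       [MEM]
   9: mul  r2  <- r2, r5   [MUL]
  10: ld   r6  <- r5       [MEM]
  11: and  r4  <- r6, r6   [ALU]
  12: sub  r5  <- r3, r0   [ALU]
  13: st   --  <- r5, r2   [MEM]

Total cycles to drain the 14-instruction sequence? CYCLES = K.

CYCLES = 10

t=0 i0:ld ; no-port MEM/MEM
t=1 i1:ld ; no-port MEM/MEM
t=2 i2:st ; no-port MEM/MEM
t=3 i3,i4:ld;mul ; 2-wide
t=4 i5,i6:xor;and ; 2-wide
t=5 i7:ld ; no-port MEM/MEM
t=6 i8,i9:ld;mul ; 2-wide
t=7 i10:ld ; RAW r6
t=8 i11,i12:and;sub ; 2-wide
t=9 i13:st ; tail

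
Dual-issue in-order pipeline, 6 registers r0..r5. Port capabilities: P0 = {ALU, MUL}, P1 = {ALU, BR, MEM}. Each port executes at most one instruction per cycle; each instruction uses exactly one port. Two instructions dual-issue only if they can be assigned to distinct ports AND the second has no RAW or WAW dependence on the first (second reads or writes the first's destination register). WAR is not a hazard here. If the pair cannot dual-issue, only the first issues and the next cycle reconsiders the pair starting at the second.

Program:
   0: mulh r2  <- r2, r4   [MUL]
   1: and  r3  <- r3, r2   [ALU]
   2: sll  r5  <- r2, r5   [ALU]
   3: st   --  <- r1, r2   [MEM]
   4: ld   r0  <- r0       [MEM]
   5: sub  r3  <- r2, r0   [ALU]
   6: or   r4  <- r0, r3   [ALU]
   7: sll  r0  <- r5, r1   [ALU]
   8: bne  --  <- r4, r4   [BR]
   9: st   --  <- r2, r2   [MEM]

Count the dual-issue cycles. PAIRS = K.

PAIRS = 2

c0: i0 mulh.MUL  RAW r2
c1: i1,i2 and.ALU;sll.ALU  dual
c2: i3 st.MEM  no-port MEM/MEM
c3: i4 ld.MEM  RAW r0
c4: i5 sub.ALU  RAW r3
c5: i6,i7 or.ALU;sll.ALU  dual
c6: i8 bne.BR  no-port BR/MEM
c7: i9 st.MEM  tail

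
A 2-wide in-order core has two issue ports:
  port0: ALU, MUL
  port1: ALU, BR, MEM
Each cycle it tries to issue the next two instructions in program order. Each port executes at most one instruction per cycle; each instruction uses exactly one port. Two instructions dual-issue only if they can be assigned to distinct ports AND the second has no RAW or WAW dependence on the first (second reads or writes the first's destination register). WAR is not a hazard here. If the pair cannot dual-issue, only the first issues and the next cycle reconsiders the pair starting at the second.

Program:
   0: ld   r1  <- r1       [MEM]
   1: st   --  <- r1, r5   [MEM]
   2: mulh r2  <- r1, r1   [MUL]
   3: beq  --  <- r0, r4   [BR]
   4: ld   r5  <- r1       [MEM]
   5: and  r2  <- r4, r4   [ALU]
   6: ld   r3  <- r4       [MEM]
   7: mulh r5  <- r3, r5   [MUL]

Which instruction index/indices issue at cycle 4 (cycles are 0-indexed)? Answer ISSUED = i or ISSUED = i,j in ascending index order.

c0: i0 ld.MEM  no-port MEM/MEM
c1: i1/i2 st.MEM mulh.MUL  dual
c2: i3 beq.BR  no-port BR/MEM
c3: i4/i5 ld.MEM and.ALU  dual
c4: i6 ld.MEM  RAW r3
c5: i7 mulh.MUL  tail

ISSUED = 6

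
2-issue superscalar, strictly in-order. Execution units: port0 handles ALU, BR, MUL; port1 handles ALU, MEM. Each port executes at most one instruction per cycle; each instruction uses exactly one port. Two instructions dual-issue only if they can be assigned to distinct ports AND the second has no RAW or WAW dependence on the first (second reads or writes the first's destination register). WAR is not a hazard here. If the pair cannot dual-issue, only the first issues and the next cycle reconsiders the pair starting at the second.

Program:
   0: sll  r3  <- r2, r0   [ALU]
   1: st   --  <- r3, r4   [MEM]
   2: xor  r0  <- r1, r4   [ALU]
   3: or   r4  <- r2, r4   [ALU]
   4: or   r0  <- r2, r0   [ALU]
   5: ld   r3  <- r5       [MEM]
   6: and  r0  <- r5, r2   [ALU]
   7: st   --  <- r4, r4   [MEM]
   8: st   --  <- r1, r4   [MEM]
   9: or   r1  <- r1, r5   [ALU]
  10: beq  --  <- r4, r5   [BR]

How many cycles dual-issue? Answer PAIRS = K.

  cy0 -> i0 (sll) RAW r3
  cy1 -> i1&i2 (st xor) 2-wide
  cy2 -> i3&i4 (or or) 2-wide
  cy3 -> i5&i6 (ld and) 2-wide
  cy4 -> i7 (st) no-port MEM/MEM
  cy5 -> i8&i9 (st or) 2-wide
  cy6 -> i10 (beq) tail

PAIRS = 4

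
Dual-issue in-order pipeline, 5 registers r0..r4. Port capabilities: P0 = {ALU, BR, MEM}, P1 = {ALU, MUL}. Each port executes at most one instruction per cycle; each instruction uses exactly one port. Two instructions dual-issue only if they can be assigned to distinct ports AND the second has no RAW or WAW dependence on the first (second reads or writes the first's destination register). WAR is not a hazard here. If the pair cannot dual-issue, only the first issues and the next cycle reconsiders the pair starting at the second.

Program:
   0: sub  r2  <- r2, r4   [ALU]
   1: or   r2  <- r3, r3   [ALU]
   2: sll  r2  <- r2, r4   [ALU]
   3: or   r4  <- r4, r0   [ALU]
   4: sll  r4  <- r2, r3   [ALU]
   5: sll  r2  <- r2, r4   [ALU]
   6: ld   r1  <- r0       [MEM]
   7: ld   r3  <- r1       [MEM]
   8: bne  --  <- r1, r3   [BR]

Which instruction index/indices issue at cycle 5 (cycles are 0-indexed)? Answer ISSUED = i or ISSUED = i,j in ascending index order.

c0: i0 sub.ALU  WAW r2
c1: i1 or.ALU  RAW+WAW r2
c2: i2,i3 sll.ALU;or.ALU  dual
c3: i4 sll.ALU  RAW r4
c4: i5,i6 sll.ALU;ld.MEM  dual
c5: i7 ld.MEM  no-port MEM/BR
c6: i8 bne.BR  tail

ISSUED = 7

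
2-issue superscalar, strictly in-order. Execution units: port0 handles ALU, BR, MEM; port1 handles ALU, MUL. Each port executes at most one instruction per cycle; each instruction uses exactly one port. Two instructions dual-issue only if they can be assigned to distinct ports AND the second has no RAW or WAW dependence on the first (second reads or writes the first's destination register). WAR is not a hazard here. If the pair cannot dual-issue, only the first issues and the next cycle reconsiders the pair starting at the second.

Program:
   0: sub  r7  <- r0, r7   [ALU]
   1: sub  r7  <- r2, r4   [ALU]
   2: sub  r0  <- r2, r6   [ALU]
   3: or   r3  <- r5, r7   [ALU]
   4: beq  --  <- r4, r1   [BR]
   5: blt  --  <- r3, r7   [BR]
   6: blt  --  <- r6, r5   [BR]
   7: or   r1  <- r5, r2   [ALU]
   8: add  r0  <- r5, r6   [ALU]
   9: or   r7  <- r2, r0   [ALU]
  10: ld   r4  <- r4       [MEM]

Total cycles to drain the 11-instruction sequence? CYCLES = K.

CYCLES = 7

#0 head=0: sub i0 WAW r7
#1 head=1: sub sub i1&i2 pair
#2 head=3: or beq i3&i4 pair
#3 head=5: blt i5 no-port BR/BR
#4 head=6: blt or i6&i7 pair
#5 head=8: add i8 RAW r0
#6 head=9: or ld i9&i10 pair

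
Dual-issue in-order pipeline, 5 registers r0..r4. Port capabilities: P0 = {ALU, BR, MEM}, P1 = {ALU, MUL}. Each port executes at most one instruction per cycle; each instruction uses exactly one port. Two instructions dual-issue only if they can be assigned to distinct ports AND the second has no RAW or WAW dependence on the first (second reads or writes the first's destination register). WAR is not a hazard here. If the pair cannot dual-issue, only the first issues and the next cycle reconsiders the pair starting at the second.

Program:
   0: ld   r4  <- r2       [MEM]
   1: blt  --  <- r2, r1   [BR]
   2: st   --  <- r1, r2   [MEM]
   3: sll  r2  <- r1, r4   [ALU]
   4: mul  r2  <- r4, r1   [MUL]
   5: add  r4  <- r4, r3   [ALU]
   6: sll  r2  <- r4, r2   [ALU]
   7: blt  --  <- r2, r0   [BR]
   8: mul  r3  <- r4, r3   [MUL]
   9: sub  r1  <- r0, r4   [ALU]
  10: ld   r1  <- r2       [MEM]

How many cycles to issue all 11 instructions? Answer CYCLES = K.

c0: i0 ld.MEM  no-port MEM/BR
c1: i1 blt.BR  no-port BR/MEM
c2: i2+i3 st.MEM+sll.ALU  pair
c3: i4+i5 mul.MUL+add.ALU  pair
c4: i6 sll.ALU  RAW r2
c5: i7+i8 blt.BR+mul.MUL  pair
c6: i9 sub.ALU  WAW r1
c7: i10 ld.MEM  tail

CYCLES = 8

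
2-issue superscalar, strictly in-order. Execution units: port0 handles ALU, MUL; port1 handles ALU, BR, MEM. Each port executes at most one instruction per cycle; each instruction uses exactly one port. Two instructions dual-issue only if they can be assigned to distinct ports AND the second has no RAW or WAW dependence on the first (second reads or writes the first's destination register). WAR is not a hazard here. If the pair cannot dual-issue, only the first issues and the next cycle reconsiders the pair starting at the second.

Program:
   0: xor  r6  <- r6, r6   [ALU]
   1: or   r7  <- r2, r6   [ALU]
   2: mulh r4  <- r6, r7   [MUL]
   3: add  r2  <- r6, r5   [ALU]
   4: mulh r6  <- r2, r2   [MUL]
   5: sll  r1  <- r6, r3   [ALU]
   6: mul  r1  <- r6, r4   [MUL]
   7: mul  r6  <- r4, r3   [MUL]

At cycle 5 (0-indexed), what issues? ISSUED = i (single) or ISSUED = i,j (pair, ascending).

t=0 i0:xor ; RAW r6
t=1 i1:or ; RAW r7
t=2 i2+i3:mulh/add ; 2-wide
t=3 i4:mulh ; RAW r6
t=4 i5:sll ; WAW r1
t=5 i6:mul ; no-port MUL/MUL
t=6 i7:mul ; tail

ISSUED = 6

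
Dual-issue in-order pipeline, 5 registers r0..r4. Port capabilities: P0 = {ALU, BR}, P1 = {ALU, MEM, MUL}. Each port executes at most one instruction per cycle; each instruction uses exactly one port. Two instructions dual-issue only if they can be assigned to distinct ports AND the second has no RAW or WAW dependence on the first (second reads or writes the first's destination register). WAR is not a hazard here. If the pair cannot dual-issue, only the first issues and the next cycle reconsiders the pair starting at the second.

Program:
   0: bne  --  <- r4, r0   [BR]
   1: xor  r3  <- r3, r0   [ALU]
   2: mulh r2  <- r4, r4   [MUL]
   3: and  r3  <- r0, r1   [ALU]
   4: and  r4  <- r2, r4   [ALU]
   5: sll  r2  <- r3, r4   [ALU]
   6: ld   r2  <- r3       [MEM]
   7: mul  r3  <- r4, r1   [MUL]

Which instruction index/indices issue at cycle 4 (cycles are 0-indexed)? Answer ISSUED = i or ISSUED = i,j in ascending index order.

t=0 i0/i1:bne.BR xor.ALU ; dual
t=1 i2/i3:mulh.MUL and.ALU ; dual
t=2 i4:and.ALU ; RAW r4
t=3 i5:sll.ALU ; WAW r2
t=4 i6:ld.MEM ; no-port MEM/MUL
t=5 i7:mul.MUL ; tail

ISSUED = 6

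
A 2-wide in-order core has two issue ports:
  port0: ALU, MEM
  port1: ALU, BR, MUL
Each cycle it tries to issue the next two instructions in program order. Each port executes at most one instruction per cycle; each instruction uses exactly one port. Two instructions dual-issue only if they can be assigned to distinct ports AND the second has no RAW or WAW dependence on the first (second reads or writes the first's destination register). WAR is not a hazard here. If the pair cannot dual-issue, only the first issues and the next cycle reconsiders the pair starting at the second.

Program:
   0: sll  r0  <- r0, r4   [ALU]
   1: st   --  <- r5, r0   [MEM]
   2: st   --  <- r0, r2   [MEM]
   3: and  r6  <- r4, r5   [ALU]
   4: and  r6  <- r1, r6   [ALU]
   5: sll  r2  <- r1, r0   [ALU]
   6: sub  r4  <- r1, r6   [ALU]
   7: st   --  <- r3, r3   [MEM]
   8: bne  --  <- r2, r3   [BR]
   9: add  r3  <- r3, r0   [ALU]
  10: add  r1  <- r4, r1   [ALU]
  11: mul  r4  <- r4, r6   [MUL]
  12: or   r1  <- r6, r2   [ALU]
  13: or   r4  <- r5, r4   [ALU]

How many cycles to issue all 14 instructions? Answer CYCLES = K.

CYCLES = 8

  cy0 -> i0 (sll.ALU) RAW r0
  cy1 -> i1 (st.MEM) no-port MEM/MEM
  cy2 -> i2&i3 (st.MEM/and.ALU) dual
  cy3 -> i4&i5 (and.ALU/sll.ALU) dual
  cy4 -> i6&i7 (sub.ALU/st.MEM) dual
  cy5 -> i8&i9 (bne.BR/add.ALU) dual
  cy6 -> i10&i11 (add.ALU/mul.MUL) dual
  cy7 -> i12&i13 (or.ALU/or.ALU) dual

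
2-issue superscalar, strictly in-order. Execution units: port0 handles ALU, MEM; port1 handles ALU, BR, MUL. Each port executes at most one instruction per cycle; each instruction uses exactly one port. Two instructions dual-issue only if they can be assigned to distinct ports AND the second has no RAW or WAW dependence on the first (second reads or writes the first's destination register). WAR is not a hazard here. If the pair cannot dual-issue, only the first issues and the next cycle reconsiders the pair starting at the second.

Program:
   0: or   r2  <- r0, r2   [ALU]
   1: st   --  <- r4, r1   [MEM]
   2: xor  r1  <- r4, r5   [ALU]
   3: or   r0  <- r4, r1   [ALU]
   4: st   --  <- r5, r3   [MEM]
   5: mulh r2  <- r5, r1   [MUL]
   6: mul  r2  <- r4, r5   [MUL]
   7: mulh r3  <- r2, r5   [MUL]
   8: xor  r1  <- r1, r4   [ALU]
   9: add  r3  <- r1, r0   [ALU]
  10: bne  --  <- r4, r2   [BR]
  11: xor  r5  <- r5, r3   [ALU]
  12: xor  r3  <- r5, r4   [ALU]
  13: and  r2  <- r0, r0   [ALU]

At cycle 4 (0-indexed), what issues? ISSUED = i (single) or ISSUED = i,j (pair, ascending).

t=0 i0,i1:or+st ; 2-wide
t=1 i2:xor ; RAW r1
t=2 i3,i4:or+st ; 2-wide
t=3 i5:mulh ; no-port MUL/MUL
t=4 i6:mul ; no-port MUL/MUL
t=5 i7,i8:mulh+xor ; 2-wide
t=6 i9,i10:add+bne ; 2-wide
t=7 i11:xor ; RAW r5
t=8 i12,i13:xor+and ; 2-wide

ISSUED = 6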